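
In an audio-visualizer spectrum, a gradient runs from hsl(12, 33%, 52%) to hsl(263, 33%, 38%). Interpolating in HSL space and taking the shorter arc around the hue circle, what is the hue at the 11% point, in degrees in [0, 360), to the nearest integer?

0

Hue: 263 − 12 = 251°, but |251| > 180 so the shorter arc goes the other way: Δh = 251 − 360 = -109°.
H = 12 + 0.11 × (-109) = 0.01 → 0°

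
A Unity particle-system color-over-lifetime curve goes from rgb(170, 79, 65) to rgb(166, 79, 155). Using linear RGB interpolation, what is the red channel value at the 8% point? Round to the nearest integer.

170

R = 170 + 0.08 × (166 − 170) = 169.68 → 170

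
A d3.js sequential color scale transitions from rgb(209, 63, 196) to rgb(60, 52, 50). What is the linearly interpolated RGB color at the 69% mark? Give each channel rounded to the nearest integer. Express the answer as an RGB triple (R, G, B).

69% corresponds to t = 0.69.
R = 209 + 0.69 × (60 − 209) = 209 + 0.69 × -149 = 106.19 → 106
G = 63 + 0.69 × (52 − 63) = 63 + 0.69 × -11 = 55.41 → 55
B = 196 + 0.69 × (50 − 196) = 196 + 0.69 × -146 = 95.26 → 95
So the blended color is (106, 55, 95), about #6a375f.

(106, 55, 95)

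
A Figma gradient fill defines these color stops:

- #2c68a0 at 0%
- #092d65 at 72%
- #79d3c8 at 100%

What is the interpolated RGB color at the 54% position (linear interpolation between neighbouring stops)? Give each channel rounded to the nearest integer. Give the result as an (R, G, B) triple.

(18, 60, 116)

54% lies between the 0% and 72% stops, so the local fraction is t = (54 − 0)/(72 − 0) = 54/72 ≈ 0.75.
#2c68a0 → (44, 104, 160); #092d65 → (9, 45, 101).
R = 44 + 0.75 × (9 − 44) = 17.75 → 18
G = 104 + 0.75 × (45 − 104) = 59.75 → 60
B = 160 + 0.75 × (101 − 160) = 115.75 → 116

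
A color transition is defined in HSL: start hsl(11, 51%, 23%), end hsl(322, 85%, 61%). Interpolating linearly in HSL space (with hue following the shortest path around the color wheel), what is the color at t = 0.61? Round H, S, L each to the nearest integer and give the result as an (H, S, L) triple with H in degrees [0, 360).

(341, 72, 46)

Hue: 322 − 11 = 311°, but |311| > 180 so the shorter arc goes the other way: Δh = 311 − 360 = -49°.
H = 11 + 0.61 × (-49) = -18.89 → -19 → -19 mod 360 = 341°
S = 51 + 0.61 × (85 − 51) = 71.74 → 72%
L = 23 + 0.61 × (61 − 23) = 46.18 → 46%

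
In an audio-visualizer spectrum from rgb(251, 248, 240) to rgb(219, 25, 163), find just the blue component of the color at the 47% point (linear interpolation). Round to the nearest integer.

204

B = 240 + 0.47 × (163 − 240) = 203.81 → 204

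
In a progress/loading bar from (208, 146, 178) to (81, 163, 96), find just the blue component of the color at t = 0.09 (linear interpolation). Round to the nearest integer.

B = 178 + 0.09 × (96 − 178) = 170.62 → 171

171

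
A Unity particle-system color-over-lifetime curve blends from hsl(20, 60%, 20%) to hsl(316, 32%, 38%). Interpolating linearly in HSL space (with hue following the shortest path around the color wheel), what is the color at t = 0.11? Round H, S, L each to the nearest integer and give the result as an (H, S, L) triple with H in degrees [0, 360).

Hue: 316 − 20 = 296°, but |296| > 180 so the shorter arc goes the other way: Δh = 296 − 360 = -64°.
H = 20 + 0.11 × (-64) = 12.96 → 13°
S = 60 + 0.11 × (32 − 60) = 56.92 → 57%
L = 20 + 0.11 × (38 − 20) = 21.98 → 22%

(13, 57, 22)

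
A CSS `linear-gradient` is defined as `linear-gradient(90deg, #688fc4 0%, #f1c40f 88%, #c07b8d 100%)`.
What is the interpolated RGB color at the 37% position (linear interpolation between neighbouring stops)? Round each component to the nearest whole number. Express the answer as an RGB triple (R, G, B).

(162, 165, 120)

37% lies between the 0% and 88% stops, so the local fraction is t = (37 − 0)/(88 − 0) = 37/88 ≈ 0.4205.
#688fc4 → (104, 143, 196); #f1c40f → (241, 196, 15).
R = 104 + 0.4205 × (241 − 104) = 161.608 → 162
G = 143 + 0.4205 × (196 − 143) = 165.286 → 165
B = 196 + 0.4205 × (15 − 196) = 119.889 → 120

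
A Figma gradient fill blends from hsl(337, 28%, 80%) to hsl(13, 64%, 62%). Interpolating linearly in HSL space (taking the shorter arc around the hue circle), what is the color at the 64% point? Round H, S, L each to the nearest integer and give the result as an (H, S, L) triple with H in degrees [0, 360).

(0, 51, 68)

Hue: 13 − 337 = -324°, but |-324| > 180 so the shorter arc goes the other way: Δh = -324 + 360 = 36°.
H = 337 + 0.64 × (36) = 360.04 → 360 → 360 mod 360 = 0°
S = 28 + 0.64 × (64 − 28) = 51.04 → 51%
L = 80 + 0.64 × (62 − 80) = 68.48 → 68%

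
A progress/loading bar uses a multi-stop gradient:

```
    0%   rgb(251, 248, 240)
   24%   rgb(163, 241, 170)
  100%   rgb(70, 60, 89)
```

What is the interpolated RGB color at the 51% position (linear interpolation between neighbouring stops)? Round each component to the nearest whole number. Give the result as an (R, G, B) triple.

(130, 177, 141)

51% lies between the 24% and 100% stops, so the local fraction is t = (51 − 24)/(100 − 24) = 27/76 ≈ 0.3553.
R = 163 + 0.3553 × (70 − 163) = 129.957 → 130
G = 241 + 0.3553 × (60 − 241) = 176.691 → 177
B = 170 + 0.3553 × (89 − 170) = 141.221 → 141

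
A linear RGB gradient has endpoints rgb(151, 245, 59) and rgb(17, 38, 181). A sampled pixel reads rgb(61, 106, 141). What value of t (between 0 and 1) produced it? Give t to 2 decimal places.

Invert the lerp on the G channel (largest span, 207): t = (106 − 245) / (38 − 245) = -139/-207 = 0.6715.
Check on R: (61 − 151)/(17 − 151) = 0.6716 ✓

0.67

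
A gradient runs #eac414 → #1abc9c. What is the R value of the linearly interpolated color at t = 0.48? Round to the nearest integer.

R₁ = 234 (from #eac414), R₂ = 26 (from #1abc9c).
R = 234 + 0.48 × (26 − 234) = 134.16 → 134

134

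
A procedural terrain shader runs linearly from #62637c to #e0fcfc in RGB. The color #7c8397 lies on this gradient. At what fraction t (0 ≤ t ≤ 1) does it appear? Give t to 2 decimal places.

Invert the lerp on the G channel (largest span, 153): t = (131 − 99) / (252 − 99) = 32/153 = 0.20915.
Check on R: (124 − 98)/(224 − 98) = 0.2063 ✓

0.21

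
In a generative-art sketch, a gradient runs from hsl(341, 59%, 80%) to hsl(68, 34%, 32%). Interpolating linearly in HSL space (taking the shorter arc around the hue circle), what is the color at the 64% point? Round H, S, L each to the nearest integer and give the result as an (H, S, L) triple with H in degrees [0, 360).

(37, 43, 49)

Hue: 68 − 341 = -273°, but |-273| > 180 so the shorter arc goes the other way: Δh = -273 + 360 = 87°.
H = 341 + 0.64 × (87) = 396.68 → 397 → 397 mod 360 = 37°
S = 59 + 0.64 × (34 − 59) = 43 → 43%
L = 80 + 0.64 × (32 − 80) = 49.28 → 49%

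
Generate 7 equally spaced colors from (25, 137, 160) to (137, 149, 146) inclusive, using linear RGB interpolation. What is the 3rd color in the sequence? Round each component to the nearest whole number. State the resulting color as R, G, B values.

With 7 swatches and endpoints inclusive, swatch 3 sits at t = (3 − 1)/(7 − 1) = 2/6 ≈ 0.3333.
R = 25 + 0.3333 × (137 − 25) = 62.33 → 62
G = 137 + 0.3333 × (149 − 137) = 141 → 141
B = 160 + 0.3333 × (146 − 160) = 155.334 → 155

(62, 141, 155)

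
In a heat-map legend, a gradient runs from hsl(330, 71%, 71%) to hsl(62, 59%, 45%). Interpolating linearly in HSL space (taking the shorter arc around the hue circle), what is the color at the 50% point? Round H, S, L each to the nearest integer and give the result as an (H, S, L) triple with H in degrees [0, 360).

(16, 65, 58)

Hue: 62 − 330 = -268°, but |-268| > 180 so the shorter arc goes the other way: Δh = -268 + 360 = 92°.
H = 330 + 0.5 × (92) = 376 → 376 → 376 mod 360 = 16°
S = 71 + 0.5 × (59 − 71) = 65 → 65%
L = 71 + 0.5 × (45 − 71) = 58 → 58%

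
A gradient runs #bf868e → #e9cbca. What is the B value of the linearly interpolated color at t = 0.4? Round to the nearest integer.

166

B₁ = 142 (from #bf868e), B₂ = 202 (from #e9cbca).
B = 142 + 0.4 × (202 − 142) = 166 → 166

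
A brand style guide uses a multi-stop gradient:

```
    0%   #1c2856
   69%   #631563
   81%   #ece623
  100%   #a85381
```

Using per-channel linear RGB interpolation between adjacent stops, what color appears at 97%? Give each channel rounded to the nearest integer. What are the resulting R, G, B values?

97% lies between the 81% and 100% stops, so the local fraction is t = (97 − 81)/(100 − 81) = 16/19 ≈ 0.8421.
#ece623 → (236, 230, 35); #a85381 → (168, 83, 129).
R = 236 + 0.8421 × (168 − 236) = 178.737 → 179
G = 230 + 0.8421 × (83 − 230) = 106.211 → 106
B = 35 + 0.8421 × (129 − 35) = 114.157 → 114

(179, 106, 114)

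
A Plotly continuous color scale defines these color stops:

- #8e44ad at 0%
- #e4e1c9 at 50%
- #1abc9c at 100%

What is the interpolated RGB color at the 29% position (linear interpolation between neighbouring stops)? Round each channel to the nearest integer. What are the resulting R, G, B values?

29% lies between the 0% and 50% stops, so the local fraction is t = (29 − 0)/(50 − 0) = 29/50 ≈ 0.58.
#8e44ad → (142, 68, 173); #e4e1c9 → (228, 225, 201).
R = 142 + 0.58 × (228 − 142) = 191.88 → 192
G = 68 + 0.58 × (225 − 68) = 159.06 → 159
B = 173 + 0.58 × (201 − 173) = 189.24 → 189

(192, 159, 189)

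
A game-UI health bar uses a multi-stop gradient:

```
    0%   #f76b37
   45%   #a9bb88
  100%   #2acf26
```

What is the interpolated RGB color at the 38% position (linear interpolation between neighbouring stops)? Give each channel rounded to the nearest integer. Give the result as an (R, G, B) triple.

38% lies between the 0% and 45% stops, so the local fraction is t = (38 − 0)/(45 − 0) = 38/45 ≈ 0.8444.
#f76b37 → (247, 107, 55); #a9bb88 → (169, 187, 136).
R = 247 + 0.8444 × (169 − 247) = 181.137 → 181
G = 107 + 0.8444 × (187 − 107) = 174.552 → 175
B = 55 + 0.8444 × (136 − 55) = 123.396 → 123

(181, 175, 123)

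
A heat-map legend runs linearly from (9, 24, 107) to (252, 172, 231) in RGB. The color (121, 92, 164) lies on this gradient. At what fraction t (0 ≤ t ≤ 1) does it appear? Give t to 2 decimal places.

0.46

Invert the lerp on the R channel (largest span, 243): t = (121 − 9) / (252 − 9) = 112/243 = 0.46091.
Check on G: (92 − 24)/(172 − 24) = 0.4595 ✓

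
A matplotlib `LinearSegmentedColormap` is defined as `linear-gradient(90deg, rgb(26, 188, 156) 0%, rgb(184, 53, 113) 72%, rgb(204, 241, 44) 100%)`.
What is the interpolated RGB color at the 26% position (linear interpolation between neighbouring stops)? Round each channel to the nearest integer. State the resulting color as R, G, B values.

26% lies between the 0% and 72% stops, so the local fraction is t = (26 − 0)/(72 − 0) = 26/72 ≈ 0.3611.
R = 26 + 0.3611 × (184 − 26) = 83.054 → 83
G = 188 + 0.3611 × (53 − 188) = 139.251 → 139
B = 156 + 0.3611 × (113 − 156) = 140.473 → 140

(83, 139, 140)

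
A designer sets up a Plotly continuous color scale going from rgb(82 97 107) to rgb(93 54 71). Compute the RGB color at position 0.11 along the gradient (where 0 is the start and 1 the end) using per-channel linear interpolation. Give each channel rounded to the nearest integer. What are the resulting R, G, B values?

R = 82 + 0.11 × (93 − 82) = 82 + 0.11 × 11 = 83.21 → 83
G = 97 + 0.11 × (54 − 97) = 97 + 0.11 × -43 = 92.27 → 92
B = 107 + 0.11 × (71 − 107) = 107 + 0.11 × -36 = 103.04 → 103
So the blended color is (83, 92, 103), about #535c67.

(83, 92, 103)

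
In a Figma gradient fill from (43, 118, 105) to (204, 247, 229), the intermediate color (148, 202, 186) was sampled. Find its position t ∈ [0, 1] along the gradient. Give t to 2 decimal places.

0.65

Invert the lerp on the R channel (largest span, 161): t = (148 − 43) / (204 − 43) = 105/161 = 0.65217.
Check on G: (202 − 118)/(247 − 118) = 0.6512 ✓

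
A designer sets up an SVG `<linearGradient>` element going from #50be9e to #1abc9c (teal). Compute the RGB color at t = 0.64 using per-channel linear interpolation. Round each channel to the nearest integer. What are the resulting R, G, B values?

#50be9e → (80, 190, 158); #1abc9c → (26, 188, 156).
R = 80 + 0.64 × (26 − 80) = 80 + 0.64 × -54 = 45.44 → 45
G = 190 + 0.64 × (188 − 190) = 190 + 0.64 × -2 = 188.72 → 189
B = 158 + 0.64 × (156 − 158) = 158 + 0.64 × -2 = 156.72 → 157
So the blended color is (45, 189, 157), about #2dbd9d.

(45, 189, 157)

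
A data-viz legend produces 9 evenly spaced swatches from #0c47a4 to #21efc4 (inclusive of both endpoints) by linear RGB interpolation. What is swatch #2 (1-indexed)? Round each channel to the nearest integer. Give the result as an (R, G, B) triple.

With 9 swatches and endpoints inclusive, swatch 2 sits at t = (2 − 1)/(9 − 1) = 1/8 ≈ 0.125.
#0c47a4 → (12, 71, 164); #21efc4 → (33, 239, 196).
R = 12 + 0.125 × (33 − 12) = 14.625 → 15
G = 71 + 0.125 × (239 − 71) = 92 → 92
B = 164 + 0.125 × (196 − 164) = 168 → 168

(15, 92, 168)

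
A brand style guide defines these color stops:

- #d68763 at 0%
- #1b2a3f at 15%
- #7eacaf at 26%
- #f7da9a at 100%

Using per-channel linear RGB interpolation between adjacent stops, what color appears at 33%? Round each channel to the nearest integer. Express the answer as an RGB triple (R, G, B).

(137, 176, 173)

33% lies between the 26% and 100% stops, so the local fraction is t = (33 − 26)/(100 − 26) = 7/74 ≈ 0.0946.
#7eacaf → (126, 172, 175); #f7da9a → (247, 218, 154).
R = 126 + 0.0946 × (247 − 126) = 137.447 → 137
G = 172 + 0.0946 × (218 − 172) = 176.352 → 176
B = 175 + 0.0946 × (154 − 175) = 173.013 → 173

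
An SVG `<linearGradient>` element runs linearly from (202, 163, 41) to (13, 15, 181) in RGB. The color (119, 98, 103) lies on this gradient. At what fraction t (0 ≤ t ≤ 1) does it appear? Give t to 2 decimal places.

0.44

Invert the lerp on the R channel (largest span, 189): t = (119 − 202) / (13 − 202) = -83/-189 = 0.43915.
Check on G: (98 − 163)/(15 − 163) = 0.4392 ✓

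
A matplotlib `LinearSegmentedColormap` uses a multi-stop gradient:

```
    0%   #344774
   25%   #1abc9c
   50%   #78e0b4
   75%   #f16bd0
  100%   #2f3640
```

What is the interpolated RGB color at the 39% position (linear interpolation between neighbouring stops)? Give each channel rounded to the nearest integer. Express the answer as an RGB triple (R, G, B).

(79, 208, 169)

39% lies between the 25% and 50% stops, so the local fraction is t = (39 − 25)/(50 − 25) = 14/25 ≈ 0.56.
#1abc9c → (26, 188, 156); #78e0b4 → (120, 224, 180).
R = 26 + 0.56 × (120 − 26) = 78.64 → 79
G = 188 + 0.56 × (224 − 188) = 208.16 → 208
B = 156 + 0.56 × (180 − 156) = 169.44 → 169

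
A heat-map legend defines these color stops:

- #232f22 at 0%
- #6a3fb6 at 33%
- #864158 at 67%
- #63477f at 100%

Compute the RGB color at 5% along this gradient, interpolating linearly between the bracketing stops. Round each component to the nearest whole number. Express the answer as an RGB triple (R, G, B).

5% lies between the 0% and 33% stops, so the local fraction is t = (5 − 0)/(33 − 0) = 5/33 ≈ 0.1515.
#232f22 → (35, 47, 34); #6a3fb6 → (106, 63, 182).
R = 35 + 0.1515 × (106 − 35) = 45.757 → 46
G = 47 + 0.1515 × (63 − 47) = 49.424 → 49
B = 34 + 0.1515 × (182 − 34) = 56.422 → 56

(46, 49, 56)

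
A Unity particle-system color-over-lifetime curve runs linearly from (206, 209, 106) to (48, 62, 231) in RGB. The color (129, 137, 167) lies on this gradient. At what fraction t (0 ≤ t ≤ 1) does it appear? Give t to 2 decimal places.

Invert the lerp on the R channel (largest span, 158): t = (129 − 206) / (48 − 206) = -77/-158 = 0.48734.
Check on G: (137 − 209)/(62 − 209) = 0.4898 ✓

0.49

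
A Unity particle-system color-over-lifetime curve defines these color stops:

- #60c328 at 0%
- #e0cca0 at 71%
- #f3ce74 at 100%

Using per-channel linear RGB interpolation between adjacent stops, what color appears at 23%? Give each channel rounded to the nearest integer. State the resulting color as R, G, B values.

23% lies between the 0% and 71% stops, so the local fraction is t = (23 − 0)/(71 − 0) = 23/71 ≈ 0.3239.
#60c328 → (96, 195, 40); #e0cca0 → (224, 204, 160).
R = 96 + 0.3239 × (224 − 96) = 137.459 → 137
G = 195 + 0.3239 × (204 − 195) = 197.915 → 198
B = 40 + 0.3239 × (160 − 40) = 78.868 → 79

(137, 198, 79)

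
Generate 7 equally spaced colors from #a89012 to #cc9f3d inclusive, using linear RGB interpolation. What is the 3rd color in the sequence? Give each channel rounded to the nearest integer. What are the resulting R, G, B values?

(180, 149, 32)

With 7 swatches and endpoints inclusive, swatch 3 sits at t = (3 − 1)/(7 − 1) = 2/6 ≈ 0.3333.
#a89012 → (168, 144, 18); #cc9f3d → (204, 159, 61).
R = 168 + 0.3333 × (204 − 168) = 179.999 → 180
G = 144 + 0.3333 × (159 − 144) = 149 → 149
B = 18 + 0.3333 × (61 − 18) = 32.332 → 32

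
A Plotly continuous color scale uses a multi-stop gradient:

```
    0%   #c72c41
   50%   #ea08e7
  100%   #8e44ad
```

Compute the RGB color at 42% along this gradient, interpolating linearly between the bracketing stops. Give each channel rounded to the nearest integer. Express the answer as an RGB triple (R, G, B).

42% lies between the 0% and 50% stops, so the local fraction is t = (42 − 0)/(50 − 0) = 42/50 ≈ 0.84.
#c72c41 → (199, 44, 65); #ea08e7 → (234, 8, 231).
R = 199 + 0.84 × (234 − 199) = 228.4 → 228
G = 44 + 0.84 × (8 − 44) = 13.76 → 14
B = 65 + 0.84 × (231 − 65) = 204.44 → 204

(228, 14, 204)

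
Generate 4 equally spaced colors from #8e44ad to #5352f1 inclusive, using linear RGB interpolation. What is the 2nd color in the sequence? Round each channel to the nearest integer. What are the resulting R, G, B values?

(122, 73, 196)

With 4 swatches and endpoints inclusive, swatch 2 sits at t = (2 − 1)/(4 − 1) = 1/3 ≈ 0.3333.
#8e44ad → (142, 68, 173); #5352f1 → (83, 82, 241).
R = 142 + 0.3333 × (83 − 142) = 122.335 → 122
G = 68 + 0.3333 × (82 − 68) = 72.666 → 73
B = 173 + 0.3333 × (241 − 173) = 195.664 → 196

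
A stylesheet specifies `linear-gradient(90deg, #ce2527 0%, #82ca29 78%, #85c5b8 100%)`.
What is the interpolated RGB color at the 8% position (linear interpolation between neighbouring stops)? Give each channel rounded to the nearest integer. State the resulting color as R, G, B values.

(198, 54, 39)

8% lies between the 0% and 78% stops, so the local fraction is t = (8 − 0)/(78 − 0) = 8/78 ≈ 0.1026.
#ce2527 → (206, 37, 39); #82ca29 → (130, 202, 41).
R = 206 + 0.1026 × (130 − 206) = 198.202 → 198
G = 37 + 0.1026 × (202 − 37) = 53.929 → 54
B = 39 + 0.1026 × (41 − 39) = 39.205 → 39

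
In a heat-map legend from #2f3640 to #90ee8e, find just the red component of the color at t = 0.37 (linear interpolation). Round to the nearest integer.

83

R₁ = 47 (from #2f3640), R₂ = 144 (from #90ee8e).
R = 47 + 0.37 × (144 − 47) = 82.89 → 83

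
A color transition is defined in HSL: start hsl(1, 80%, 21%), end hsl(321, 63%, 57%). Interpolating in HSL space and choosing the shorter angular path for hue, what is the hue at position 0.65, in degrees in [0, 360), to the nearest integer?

Hue: 321 − 1 = 320°, but |320| > 180 so the shorter arc goes the other way: Δh = 320 − 360 = -40°.
H = 1 + 0.65 × (-40) = -25 → -25 → -25 mod 360 = 335°

335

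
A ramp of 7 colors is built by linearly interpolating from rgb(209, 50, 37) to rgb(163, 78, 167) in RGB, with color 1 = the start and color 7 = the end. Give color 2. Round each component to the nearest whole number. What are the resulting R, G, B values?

(201, 55, 59)

With 7 swatches and endpoints inclusive, swatch 2 sits at t = (2 − 1)/(7 − 1) = 1/6 ≈ 0.1667.
R = 209 + 0.1667 × (163 − 209) = 201.332 → 201
G = 50 + 0.1667 × (78 − 50) = 54.668 → 55
B = 37 + 0.1667 × (167 − 37) = 58.671 → 59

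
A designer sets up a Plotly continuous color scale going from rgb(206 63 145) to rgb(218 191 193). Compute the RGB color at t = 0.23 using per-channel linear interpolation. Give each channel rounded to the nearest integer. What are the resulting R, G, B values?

(209, 92, 156)

R = 206 + 0.23 × (218 − 206) = 206 + 0.23 × 12 = 208.76 → 209
G = 63 + 0.23 × (191 − 63) = 63 + 0.23 × 128 = 92.44 → 92
B = 145 + 0.23 × (193 − 145) = 145 + 0.23 × 48 = 156.04 → 156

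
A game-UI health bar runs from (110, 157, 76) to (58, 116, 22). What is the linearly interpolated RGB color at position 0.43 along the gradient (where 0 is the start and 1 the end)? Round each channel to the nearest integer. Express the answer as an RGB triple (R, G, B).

R = 110 + 0.43 × (58 − 110) = 110 + 0.43 × -52 = 87.64 → 88
G = 157 + 0.43 × (116 − 157) = 157 + 0.43 × -41 = 139.37 → 139
B = 76 + 0.43 × (22 − 76) = 76 + 0.43 × -54 = 52.78 → 53

(88, 139, 53)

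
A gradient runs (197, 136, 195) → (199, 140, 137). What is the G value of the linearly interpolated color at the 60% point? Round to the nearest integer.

138

G = 136 + 0.6 × (140 − 136) = 138.4 → 138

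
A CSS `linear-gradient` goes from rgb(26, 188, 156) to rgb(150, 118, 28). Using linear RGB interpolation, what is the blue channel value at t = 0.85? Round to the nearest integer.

B = 156 + 0.85 × (28 − 156) = 47.2 → 47

47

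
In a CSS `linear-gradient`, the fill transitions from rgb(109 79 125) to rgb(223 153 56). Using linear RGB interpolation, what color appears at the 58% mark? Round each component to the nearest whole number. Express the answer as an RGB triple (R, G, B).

(175, 122, 85)

58% corresponds to t = 0.58.
R = 109 + 0.58 × (223 − 109) = 109 + 0.58 × 114 = 175.12 → 175
G = 79 + 0.58 × (153 − 79) = 79 + 0.58 × 74 = 121.92 → 122
B = 125 + 0.58 × (56 − 125) = 125 + 0.58 × -69 = 84.98 → 85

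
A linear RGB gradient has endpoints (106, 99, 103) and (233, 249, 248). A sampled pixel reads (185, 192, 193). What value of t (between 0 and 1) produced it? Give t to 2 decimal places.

0.62

Invert the lerp on the G channel (largest span, 150): t = (192 − 99) / (249 − 99) = 93/150 = 0.62.
Check on R: (185 − 106)/(233 − 106) = 0.622 ✓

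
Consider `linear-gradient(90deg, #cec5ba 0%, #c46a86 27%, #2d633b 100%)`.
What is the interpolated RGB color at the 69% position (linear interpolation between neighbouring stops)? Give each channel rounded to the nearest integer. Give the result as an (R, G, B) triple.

(109, 102, 91)

69% lies between the 27% and 100% stops, so the local fraction is t = (69 − 27)/(100 − 27) = 42/73 ≈ 0.5753.
#c46a86 → (196, 106, 134); #2d633b → (45, 99, 59).
R = 196 + 0.5753 × (45 − 196) = 109.13 → 109
G = 106 + 0.5753 × (99 − 106) = 101.973 → 102
B = 134 + 0.5753 × (59 − 134) = 90.852 → 91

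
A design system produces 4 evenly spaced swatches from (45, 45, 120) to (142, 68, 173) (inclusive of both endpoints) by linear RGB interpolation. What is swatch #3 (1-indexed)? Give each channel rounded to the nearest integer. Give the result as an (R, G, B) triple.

With 4 swatches and endpoints inclusive, swatch 3 sits at t = (3 − 1)/(4 − 1) = 2/3 ≈ 0.6667.
R = 45 + 0.6667 × (142 − 45) = 109.67 → 110
G = 45 + 0.6667 × (68 − 45) = 60.334 → 60
B = 120 + 0.6667 × (173 − 120) = 155.335 → 155

(110, 60, 155)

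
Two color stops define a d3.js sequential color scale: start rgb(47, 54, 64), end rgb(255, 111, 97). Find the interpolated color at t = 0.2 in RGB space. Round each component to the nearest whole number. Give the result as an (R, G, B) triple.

(89, 65, 71)

R = 47 + 0.2 × (255 − 47) = 47 + 0.2 × 208 = 88.6 → 89
G = 54 + 0.2 × (111 − 54) = 54 + 0.2 × 57 = 65.4 → 65
B = 64 + 0.2 × (97 − 64) = 64 + 0.2 × 33 = 70.6 → 71
So the blended color is (89, 65, 71), about #594147.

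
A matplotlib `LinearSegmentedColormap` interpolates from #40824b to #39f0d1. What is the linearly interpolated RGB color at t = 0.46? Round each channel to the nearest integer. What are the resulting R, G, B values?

(61, 181, 137)

#40824b → (64, 130, 75); #39f0d1 → (57, 240, 209).
R = 64 + 0.46 × (57 − 64) = 64 + 0.46 × -7 = 60.78 → 61
G = 130 + 0.46 × (240 − 130) = 130 + 0.46 × 110 = 180.6 → 181
B = 75 + 0.46 × (209 − 75) = 75 + 0.46 × 134 = 136.64 → 137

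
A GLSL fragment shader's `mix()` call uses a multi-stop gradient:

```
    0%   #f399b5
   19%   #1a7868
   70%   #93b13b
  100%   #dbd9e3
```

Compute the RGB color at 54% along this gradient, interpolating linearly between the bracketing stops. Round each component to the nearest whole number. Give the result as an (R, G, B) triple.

54% lies between the 19% and 70% stops, so the local fraction is t = (54 − 19)/(70 − 19) = 35/51 ≈ 0.6863.
#1a7868 → (26, 120, 104); #93b13b → (147, 177, 59).
R = 26 + 0.6863 × (147 − 26) = 109.042 → 109
G = 120 + 0.6863 × (177 − 120) = 159.119 → 159
B = 104 + 0.6863 × (59 − 104) = 73.117 → 73

(109, 159, 73)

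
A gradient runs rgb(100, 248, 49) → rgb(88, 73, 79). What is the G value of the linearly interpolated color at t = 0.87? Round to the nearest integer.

G = 248 + 0.87 × (73 − 248) = 95.75 → 96

96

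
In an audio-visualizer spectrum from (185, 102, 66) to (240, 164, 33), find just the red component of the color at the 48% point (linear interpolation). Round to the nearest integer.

211

R = 185 + 0.48 × (240 − 185) = 211.4 → 211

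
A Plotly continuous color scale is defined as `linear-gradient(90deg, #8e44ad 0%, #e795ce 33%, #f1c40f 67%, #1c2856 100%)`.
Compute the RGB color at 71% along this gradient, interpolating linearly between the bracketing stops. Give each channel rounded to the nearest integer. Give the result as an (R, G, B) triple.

(215, 177, 24)

71% lies between the 67% and 100% stops, so the local fraction is t = (71 − 67)/(100 − 67) = 4/33 ≈ 0.1212.
#f1c40f → (241, 196, 15); #1c2856 → (28, 40, 86).
R = 241 + 0.1212 × (28 − 241) = 215.184 → 215
G = 196 + 0.1212 × (40 − 196) = 177.093 → 177
B = 15 + 0.1212 × (86 − 15) = 23.605 → 24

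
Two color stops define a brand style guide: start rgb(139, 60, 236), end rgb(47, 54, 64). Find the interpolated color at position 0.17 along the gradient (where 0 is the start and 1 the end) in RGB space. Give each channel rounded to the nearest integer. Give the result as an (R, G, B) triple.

R = 139 + 0.17 × (47 − 139) = 139 + 0.17 × -92 = 123.36 → 123
G = 60 + 0.17 × (54 − 60) = 60 + 0.17 × -6 = 58.98 → 59
B = 236 + 0.17 × (64 − 236) = 236 + 0.17 × -172 = 206.76 → 207

(123, 59, 207)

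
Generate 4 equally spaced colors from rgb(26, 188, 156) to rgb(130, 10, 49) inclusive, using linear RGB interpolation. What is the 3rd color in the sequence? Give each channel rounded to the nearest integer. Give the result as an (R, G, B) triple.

(95, 69, 85)

With 4 swatches and endpoints inclusive, swatch 3 sits at t = (3 − 1)/(4 − 1) = 2/3 ≈ 0.6667.
R = 26 + 0.6667 × (130 − 26) = 95.337 → 95
G = 188 + 0.6667 × (10 − 188) = 69.327 → 69
B = 156 + 0.6667 × (49 − 156) = 84.663 → 85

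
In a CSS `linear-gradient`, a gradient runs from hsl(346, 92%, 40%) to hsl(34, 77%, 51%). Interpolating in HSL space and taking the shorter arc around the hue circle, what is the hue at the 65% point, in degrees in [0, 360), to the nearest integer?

Hue: 34 − 346 = -312°, but |-312| > 180 so the shorter arc goes the other way: Δh = -312 + 360 = 48°.
H = 346 + 0.65 × (48) = 377.2 → 377 → 377 mod 360 = 17°

17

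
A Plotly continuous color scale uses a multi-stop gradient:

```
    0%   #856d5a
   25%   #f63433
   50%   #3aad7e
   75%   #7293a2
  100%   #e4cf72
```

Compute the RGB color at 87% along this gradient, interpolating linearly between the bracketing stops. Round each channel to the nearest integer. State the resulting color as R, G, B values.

87% lies between the 75% and 100% stops, so the local fraction is t = (87 − 75)/(100 − 75) = 12/25 ≈ 0.48.
#7293a2 → (114, 147, 162); #e4cf72 → (228, 207, 114).
R = 114 + 0.48 × (228 − 114) = 168.72 → 169
G = 147 + 0.48 × (207 − 147) = 175.8 → 176
B = 162 + 0.48 × (114 − 162) = 138.96 → 139

(169, 176, 139)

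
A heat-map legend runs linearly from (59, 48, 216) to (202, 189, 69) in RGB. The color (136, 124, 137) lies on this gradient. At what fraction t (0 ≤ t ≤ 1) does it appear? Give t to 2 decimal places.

Invert the lerp on the B channel (largest span, 147): t = (137 − 216) / (69 − 216) = -79/-147 = 0.53741.
Check on R: (136 − 59)/(202 − 59) = 0.5385 ✓

0.54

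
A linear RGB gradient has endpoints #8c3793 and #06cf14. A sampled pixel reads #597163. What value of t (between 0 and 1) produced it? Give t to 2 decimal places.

0.38

Invert the lerp on the G channel (largest span, 152): t = (113 − 55) / (207 − 55) = 58/152 = 0.38158.
Check on R: (89 − 140)/(6 − 140) = 0.3806 ✓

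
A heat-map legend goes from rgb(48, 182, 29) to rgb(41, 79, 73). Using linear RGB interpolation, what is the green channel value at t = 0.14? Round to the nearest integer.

168

G = 182 + 0.14 × (79 − 182) = 167.58 → 168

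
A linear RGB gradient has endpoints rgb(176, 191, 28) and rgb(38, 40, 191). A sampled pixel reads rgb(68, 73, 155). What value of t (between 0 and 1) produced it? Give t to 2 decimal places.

Invert the lerp on the B channel (largest span, 163): t = (155 − 28) / (191 − 28) = 127/163 = 0.77914.
Check on R: (68 − 176)/(38 − 176) = 0.7826 ✓

0.78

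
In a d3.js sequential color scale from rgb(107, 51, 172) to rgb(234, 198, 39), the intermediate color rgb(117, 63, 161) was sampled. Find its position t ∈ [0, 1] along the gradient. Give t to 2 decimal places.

Invert the lerp on the G channel (largest span, 147): t = (63 − 51) / (198 − 51) = 12/147 = 0.081633.
Check on R: (117 − 107)/(234 − 107) = 0.07874 ✓

0.08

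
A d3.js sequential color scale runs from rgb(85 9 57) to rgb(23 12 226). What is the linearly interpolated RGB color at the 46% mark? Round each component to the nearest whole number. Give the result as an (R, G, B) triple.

46% corresponds to t = 0.46.
R = 85 + 0.46 × (23 − 85) = 85 + 0.46 × -62 = 56.48 → 56
G = 9 + 0.46 × (12 − 9) = 9 + 0.46 × 3 = 10.38 → 10
B = 57 + 0.46 × (226 − 57) = 57 + 0.46 × 169 = 134.74 → 135

(56, 10, 135)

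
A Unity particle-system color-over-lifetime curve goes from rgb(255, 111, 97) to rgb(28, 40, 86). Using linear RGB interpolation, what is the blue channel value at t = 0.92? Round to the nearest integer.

87

B = 97 + 0.92 × (86 − 97) = 86.88 → 87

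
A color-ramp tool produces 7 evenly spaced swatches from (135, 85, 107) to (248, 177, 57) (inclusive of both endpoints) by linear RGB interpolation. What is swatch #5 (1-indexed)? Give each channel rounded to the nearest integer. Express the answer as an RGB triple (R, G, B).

With 7 swatches and endpoints inclusive, swatch 5 sits at t = (5 − 1)/(7 − 1) = 4/6 ≈ 0.6667.
R = 135 + 0.6667 × (248 − 135) = 210.337 → 210
G = 85 + 0.6667 × (177 − 85) = 146.336 → 146
B = 107 + 0.6667 × (57 − 107) = 73.665 → 74

(210, 146, 74)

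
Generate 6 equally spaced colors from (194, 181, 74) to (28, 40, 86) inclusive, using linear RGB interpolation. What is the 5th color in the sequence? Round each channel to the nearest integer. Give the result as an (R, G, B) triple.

(61, 68, 84)

With 6 swatches and endpoints inclusive, swatch 5 sits at t = (5 − 1)/(6 − 1) = 4/5 ≈ 0.8.
R = 194 + 0.8 × (28 − 194) = 61.2 → 61
G = 181 + 0.8 × (40 − 181) = 68.2 → 68
B = 74 + 0.8 × (86 − 74) = 83.6 → 84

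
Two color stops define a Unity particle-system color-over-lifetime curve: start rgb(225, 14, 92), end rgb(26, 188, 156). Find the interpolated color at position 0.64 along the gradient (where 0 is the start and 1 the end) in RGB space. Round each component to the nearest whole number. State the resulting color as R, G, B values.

(98, 125, 133)

R = 225 + 0.64 × (26 − 225) = 225 + 0.64 × -199 = 97.64 → 98
G = 14 + 0.64 × (188 − 14) = 14 + 0.64 × 174 = 125.36 → 125
B = 92 + 0.64 × (156 − 92) = 92 + 0.64 × 64 = 132.96 → 133
So the blended color is (98, 125, 133), about #627d85.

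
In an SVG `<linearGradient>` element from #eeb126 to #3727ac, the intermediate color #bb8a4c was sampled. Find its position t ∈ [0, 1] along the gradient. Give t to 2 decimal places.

Invert the lerp on the R channel (largest span, 183): t = (187 − 238) / (55 − 238) = -51/-183 = 0.27869.
Check on G: (138 − 177)/(39 − 177) = 0.2826 ✓

0.28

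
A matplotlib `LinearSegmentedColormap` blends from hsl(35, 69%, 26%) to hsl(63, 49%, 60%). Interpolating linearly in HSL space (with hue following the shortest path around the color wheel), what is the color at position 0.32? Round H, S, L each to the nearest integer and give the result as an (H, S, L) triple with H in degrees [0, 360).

(44, 63, 37)

Hue arc: Δh = 63 − 35 = 28° (|Δh| ≤ 180, already the shorter path).
H = 35 + 0.32 × (28) = 43.96 → 44°
S = 69 + 0.32 × (49 − 69) = 62.6 → 63%
L = 26 + 0.32 × (60 − 26) = 36.88 → 37%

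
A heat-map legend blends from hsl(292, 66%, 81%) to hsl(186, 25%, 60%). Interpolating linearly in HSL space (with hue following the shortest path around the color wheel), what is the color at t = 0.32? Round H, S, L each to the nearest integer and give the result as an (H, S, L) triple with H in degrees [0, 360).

Hue arc: Δh = 186 − 292 = -106° (|Δh| ≤ 180, already the shorter path).
H = 292 + 0.32 × (-106) = 258.08 → 258°
S = 66 + 0.32 × (25 − 66) = 52.88 → 53%
L = 81 + 0.32 × (60 − 81) = 74.28 → 74%

(258, 53, 74)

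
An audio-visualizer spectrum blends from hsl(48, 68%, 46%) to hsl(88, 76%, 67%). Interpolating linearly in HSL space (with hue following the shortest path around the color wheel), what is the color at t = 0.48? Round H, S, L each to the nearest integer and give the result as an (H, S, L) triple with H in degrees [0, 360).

Hue arc: Δh = 88 − 48 = 40° (|Δh| ≤ 180, already the shorter path).
H = 48 + 0.48 × (40) = 67.2 → 67°
S = 68 + 0.48 × (76 − 68) = 71.84 → 72%
L = 46 + 0.48 × (67 − 46) = 56.08 → 56%

(67, 72, 56)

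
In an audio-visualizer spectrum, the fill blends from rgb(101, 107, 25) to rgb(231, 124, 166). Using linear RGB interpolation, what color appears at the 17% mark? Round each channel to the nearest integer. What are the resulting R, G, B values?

17% corresponds to t = 0.17.
R = 101 + 0.17 × (231 − 101) = 101 + 0.17 × 130 = 123.1 → 123
G = 107 + 0.17 × (124 − 107) = 107 + 0.17 × 17 = 109.89 → 110
B = 25 + 0.17 × (166 − 25) = 25 + 0.17 × 141 = 48.97 → 49
So the blended color is (123, 110, 49), about #7b6e31.

(123, 110, 49)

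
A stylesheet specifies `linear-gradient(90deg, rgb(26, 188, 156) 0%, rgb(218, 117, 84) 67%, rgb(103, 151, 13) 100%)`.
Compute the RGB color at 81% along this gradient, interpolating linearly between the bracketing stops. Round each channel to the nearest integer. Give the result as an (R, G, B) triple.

81% lies between the 67% and 100% stops, so the local fraction is t = (81 − 67)/(100 − 67) = 14/33 ≈ 0.4242.
R = 218 + 0.4242 × (103 − 218) = 169.217 → 169
G = 117 + 0.4242 × (151 − 117) = 131.423 → 131
B = 84 + 0.4242 × (13 − 84) = 53.882 → 54

(169, 131, 54)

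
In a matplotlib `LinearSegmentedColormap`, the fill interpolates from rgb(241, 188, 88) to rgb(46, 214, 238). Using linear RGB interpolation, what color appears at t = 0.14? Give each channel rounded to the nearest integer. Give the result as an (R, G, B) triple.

R = 241 + 0.14 × (46 − 241) = 241 + 0.14 × -195 = 213.7 → 214
G = 188 + 0.14 × (214 − 188) = 188 + 0.14 × 26 = 191.64 → 192
B = 88 + 0.14 × (238 − 88) = 88 + 0.14 × 150 = 109 → 109

(214, 192, 109)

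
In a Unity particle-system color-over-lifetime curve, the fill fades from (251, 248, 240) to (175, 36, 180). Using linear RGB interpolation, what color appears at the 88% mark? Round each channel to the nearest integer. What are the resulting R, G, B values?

(184, 61, 187)

88% corresponds to t = 0.88.
R = 251 + 0.88 × (175 − 251) = 251 + 0.88 × -76 = 184.12 → 184
G = 248 + 0.88 × (36 − 248) = 248 + 0.88 × -212 = 61.44 → 61
B = 240 + 0.88 × (180 − 240) = 240 + 0.88 × -60 = 187.2 → 187
So the blended color is (184, 61, 187), about #b83dbb.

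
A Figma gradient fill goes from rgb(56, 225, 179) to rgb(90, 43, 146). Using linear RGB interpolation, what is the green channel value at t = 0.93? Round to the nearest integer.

G = 225 + 0.93 × (43 − 225) = 55.74 → 56

56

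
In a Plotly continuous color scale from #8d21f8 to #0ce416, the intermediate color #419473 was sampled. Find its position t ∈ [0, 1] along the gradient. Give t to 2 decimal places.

0.59

Invert the lerp on the B channel (largest span, 226): t = (115 − 248) / (22 − 248) = -133/-226 = 0.5885.
Check on R: (65 − 141)/(12 − 141) = 0.5891 ✓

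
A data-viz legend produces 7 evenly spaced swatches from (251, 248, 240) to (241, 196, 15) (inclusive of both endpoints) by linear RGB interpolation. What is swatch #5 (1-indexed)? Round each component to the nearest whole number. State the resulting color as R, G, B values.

(244, 213, 90)

With 7 swatches and endpoints inclusive, swatch 5 sits at t = (5 − 1)/(7 − 1) = 4/6 ≈ 0.6667.
R = 251 + 0.6667 × (241 − 251) = 244.333 → 244
G = 248 + 0.6667 × (196 − 248) = 213.332 → 213
B = 240 + 0.6667 × (15 − 240) = 89.993 → 90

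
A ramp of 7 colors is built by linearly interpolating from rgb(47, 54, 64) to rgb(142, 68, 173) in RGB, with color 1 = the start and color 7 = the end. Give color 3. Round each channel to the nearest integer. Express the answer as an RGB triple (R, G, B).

With 7 swatches and endpoints inclusive, swatch 3 sits at t = (3 − 1)/(7 − 1) = 2/6 ≈ 0.3333.
R = 47 + 0.3333 × (142 − 47) = 78.663 → 79
G = 54 + 0.3333 × (68 − 54) = 58.666 → 59
B = 64 + 0.3333 × (173 − 64) = 100.33 → 100

(79, 59, 100)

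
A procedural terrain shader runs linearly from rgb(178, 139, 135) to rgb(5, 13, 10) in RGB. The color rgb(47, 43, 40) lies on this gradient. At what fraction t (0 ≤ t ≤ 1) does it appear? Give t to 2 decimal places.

0.76

Invert the lerp on the R channel (largest span, 173): t = (47 − 178) / (5 − 178) = -131/-173 = 0.75723.
Check on G: (43 − 139)/(13 − 139) = 0.7619 ✓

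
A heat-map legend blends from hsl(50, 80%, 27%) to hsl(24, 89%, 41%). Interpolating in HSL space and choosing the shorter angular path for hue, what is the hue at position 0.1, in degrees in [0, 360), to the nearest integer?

47

Hue arc: Δh = 24 − 50 = -26° (|Δh| ≤ 180, already the shorter path).
H = 50 + 0.1 × (-26) = 47.4 → 47°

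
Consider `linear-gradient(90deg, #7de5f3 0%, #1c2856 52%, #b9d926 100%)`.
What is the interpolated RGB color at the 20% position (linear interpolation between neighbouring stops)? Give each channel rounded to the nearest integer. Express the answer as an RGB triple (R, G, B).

20% lies between the 0% and 52% stops, so the local fraction is t = (20 − 0)/(52 − 0) = 20/52 ≈ 0.3846.
#7de5f3 → (125, 229, 243); #1c2856 → (28, 40, 86).
R = 125 + 0.3846 × (28 − 125) = 87.694 → 88
G = 229 + 0.3846 × (40 − 229) = 156.311 → 156
B = 243 + 0.3846 × (86 − 243) = 182.618 → 183

(88, 156, 183)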